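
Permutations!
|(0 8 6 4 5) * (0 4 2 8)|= |(2 8 6)(4 5)|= 6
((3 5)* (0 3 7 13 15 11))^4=(0 13 3 15 5 11 7)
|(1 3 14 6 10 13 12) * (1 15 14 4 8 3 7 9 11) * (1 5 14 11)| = 24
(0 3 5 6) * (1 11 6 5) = (0 3 1 11 6) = [3, 11, 2, 1, 4, 5, 0, 7, 8, 9, 10, 6]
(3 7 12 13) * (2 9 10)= (2 9 10)(3 7 12 13)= [0, 1, 9, 7, 4, 5, 6, 12, 8, 10, 2, 11, 13, 3]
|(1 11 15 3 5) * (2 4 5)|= 7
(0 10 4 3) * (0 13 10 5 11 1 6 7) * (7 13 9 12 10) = (0 5 11 1 6 13 7)(3 9 12 10 4) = [5, 6, 2, 9, 3, 11, 13, 0, 8, 12, 4, 1, 10, 7]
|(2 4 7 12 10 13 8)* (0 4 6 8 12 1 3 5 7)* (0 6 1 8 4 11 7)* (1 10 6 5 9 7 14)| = 15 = |(0 11 14 1 3 9 7 8 2 10 13 12 6 4 5)|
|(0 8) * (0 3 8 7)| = 2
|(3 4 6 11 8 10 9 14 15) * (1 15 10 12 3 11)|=24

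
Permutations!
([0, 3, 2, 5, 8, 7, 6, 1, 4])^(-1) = (1 7 5 3)(4 8)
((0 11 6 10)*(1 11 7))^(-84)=((0 7 1 11 6 10))^(-84)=(11)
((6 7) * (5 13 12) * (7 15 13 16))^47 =((5 16 7 6 15 13 12))^47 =(5 13 6 16 12 15 7)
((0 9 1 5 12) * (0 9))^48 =((1 5 12 9))^48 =(12)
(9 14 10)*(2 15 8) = [0, 1, 15, 3, 4, 5, 6, 7, 2, 14, 9, 11, 12, 13, 10, 8] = (2 15 8)(9 14 10)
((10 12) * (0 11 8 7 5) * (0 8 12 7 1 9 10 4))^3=(0 4 12 11)(1 7)(5 9)(8 10)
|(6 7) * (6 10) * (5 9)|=|(5 9)(6 7 10)|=6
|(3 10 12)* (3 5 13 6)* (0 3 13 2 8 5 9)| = |(0 3 10 12 9)(2 8 5)(6 13)| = 30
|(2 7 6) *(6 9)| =4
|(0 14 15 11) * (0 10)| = |(0 14 15 11 10)| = 5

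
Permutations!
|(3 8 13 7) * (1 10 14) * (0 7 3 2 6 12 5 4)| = 21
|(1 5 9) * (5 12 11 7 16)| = 7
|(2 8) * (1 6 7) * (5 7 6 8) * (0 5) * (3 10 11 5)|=9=|(0 3 10 11 5 7 1 8 2)|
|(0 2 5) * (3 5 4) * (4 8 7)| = |(0 2 8 7 4 3 5)| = 7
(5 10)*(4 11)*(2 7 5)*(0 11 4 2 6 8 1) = (0 11 2 7 5 10 6 8 1) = [11, 0, 7, 3, 4, 10, 8, 5, 1, 9, 6, 2]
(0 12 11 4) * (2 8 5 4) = (0 12 11 2 8 5 4) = [12, 1, 8, 3, 0, 4, 6, 7, 5, 9, 10, 2, 11]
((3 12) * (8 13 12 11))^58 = ((3 11 8 13 12))^58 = (3 13 11 12 8)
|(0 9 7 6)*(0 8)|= |(0 9 7 6 8)|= 5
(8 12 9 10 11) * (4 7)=(4 7)(8 12 9 10 11)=[0, 1, 2, 3, 7, 5, 6, 4, 12, 10, 11, 8, 9]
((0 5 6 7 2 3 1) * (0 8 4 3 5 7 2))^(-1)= (0 7)(1 3 4 8)(2 6 5)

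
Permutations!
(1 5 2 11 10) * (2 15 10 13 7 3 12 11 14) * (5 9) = (1 9 5 15 10)(2 14)(3 12 11 13 7) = [0, 9, 14, 12, 4, 15, 6, 3, 8, 5, 1, 13, 11, 7, 2, 10]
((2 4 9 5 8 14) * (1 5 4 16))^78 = (16)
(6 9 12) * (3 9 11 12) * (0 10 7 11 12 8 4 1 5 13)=(0 10 7 11 8 4 1 5 13)(3 9)(6 12)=[10, 5, 2, 9, 1, 13, 12, 11, 4, 3, 7, 8, 6, 0]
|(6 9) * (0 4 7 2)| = |(0 4 7 2)(6 9)| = 4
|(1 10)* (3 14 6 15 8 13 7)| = |(1 10)(3 14 6 15 8 13 7)| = 14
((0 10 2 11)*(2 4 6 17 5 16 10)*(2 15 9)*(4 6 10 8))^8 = (0 2 15 11 9)(4 10 6 17 5 16 8)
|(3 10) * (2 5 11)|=6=|(2 5 11)(3 10)|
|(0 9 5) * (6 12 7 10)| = 12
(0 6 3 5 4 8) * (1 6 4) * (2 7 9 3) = [4, 6, 7, 5, 8, 1, 2, 9, 0, 3] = (0 4 8)(1 6 2 7 9 3 5)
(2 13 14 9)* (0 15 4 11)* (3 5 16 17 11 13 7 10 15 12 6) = (0 12 6 3 5 16 17 11)(2 7 10 15 4 13 14 9) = [12, 1, 7, 5, 13, 16, 3, 10, 8, 2, 15, 0, 6, 14, 9, 4, 17, 11]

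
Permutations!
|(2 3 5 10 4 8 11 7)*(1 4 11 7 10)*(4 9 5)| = |(1 9 5)(2 3 4 8 7)(10 11)| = 30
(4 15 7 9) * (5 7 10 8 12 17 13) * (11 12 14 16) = (4 15 10 8 14 16 11 12 17 13 5 7 9) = [0, 1, 2, 3, 15, 7, 6, 9, 14, 4, 8, 12, 17, 5, 16, 10, 11, 13]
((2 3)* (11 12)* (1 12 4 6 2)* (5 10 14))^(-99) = (14)(1 3 2 6 4 11 12)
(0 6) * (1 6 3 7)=(0 3 7 1 6)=[3, 6, 2, 7, 4, 5, 0, 1]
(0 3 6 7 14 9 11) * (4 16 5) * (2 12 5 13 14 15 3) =(0 2 12 5 4 16 13 14 9 11)(3 6 7 15) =[2, 1, 12, 6, 16, 4, 7, 15, 8, 11, 10, 0, 5, 14, 9, 3, 13]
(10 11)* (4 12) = (4 12)(10 11) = [0, 1, 2, 3, 12, 5, 6, 7, 8, 9, 11, 10, 4]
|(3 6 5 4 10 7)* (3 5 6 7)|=|(3 7 5 4 10)|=5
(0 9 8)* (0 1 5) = (0 9 8 1 5) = [9, 5, 2, 3, 4, 0, 6, 7, 1, 8]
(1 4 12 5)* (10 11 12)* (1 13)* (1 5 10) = (1 4)(5 13)(10 11 12) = [0, 4, 2, 3, 1, 13, 6, 7, 8, 9, 11, 12, 10, 5]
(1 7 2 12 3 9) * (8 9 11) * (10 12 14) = (1 7 2 14 10 12 3 11 8 9) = [0, 7, 14, 11, 4, 5, 6, 2, 9, 1, 12, 8, 3, 13, 10]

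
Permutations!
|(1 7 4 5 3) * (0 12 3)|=|(0 12 3 1 7 4 5)|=7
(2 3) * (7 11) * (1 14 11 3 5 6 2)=(1 14 11 7 3)(2 5 6)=[0, 14, 5, 1, 4, 6, 2, 3, 8, 9, 10, 7, 12, 13, 11]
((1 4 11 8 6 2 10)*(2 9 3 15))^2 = ((1 4 11 8 6 9 3 15 2 10))^2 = (1 11 6 3 2)(4 8 9 15 10)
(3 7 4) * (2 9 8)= (2 9 8)(3 7 4)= [0, 1, 9, 7, 3, 5, 6, 4, 2, 8]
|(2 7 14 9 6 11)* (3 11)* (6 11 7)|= |(2 6 3 7 14 9 11)|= 7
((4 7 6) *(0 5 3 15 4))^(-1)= ((0 5 3 15 4 7 6))^(-1)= (0 6 7 4 15 3 5)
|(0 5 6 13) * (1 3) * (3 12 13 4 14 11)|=|(0 5 6 4 14 11 3 1 12 13)|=10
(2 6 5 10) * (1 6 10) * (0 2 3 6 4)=[2, 4, 10, 6, 0, 1, 5, 7, 8, 9, 3]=(0 2 10 3 6 5 1 4)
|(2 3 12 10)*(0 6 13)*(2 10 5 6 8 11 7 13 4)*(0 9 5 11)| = 10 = |(0 8)(2 3 12 11 7 13 9 5 6 4)|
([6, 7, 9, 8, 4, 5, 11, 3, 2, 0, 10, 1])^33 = [8, 0, 7, 11, 4, 5, 2, 6, 1, 3, 10, 9]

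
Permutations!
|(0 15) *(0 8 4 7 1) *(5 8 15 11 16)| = 8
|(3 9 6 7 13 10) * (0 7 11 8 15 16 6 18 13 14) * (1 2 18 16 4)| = 39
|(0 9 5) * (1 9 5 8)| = 6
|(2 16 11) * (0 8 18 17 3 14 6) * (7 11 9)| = 35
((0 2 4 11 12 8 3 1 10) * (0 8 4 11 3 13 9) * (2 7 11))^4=((0 7 11 12 4 3 1 10 8 13 9))^4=(0 4 8 7 3 13 11 1 9 12 10)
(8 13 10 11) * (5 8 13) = [0, 1, 2, 3, 4, 8, 6, 7, 5, 9, 11, 13, 12, 10] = (5 8)(10 11 13)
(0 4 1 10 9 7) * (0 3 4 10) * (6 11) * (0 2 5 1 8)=(0 10 9 7 3 4 8)(1 2 5)(6 11)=[10, 2, 5, 4, 8, 1, 11, 3, 0, 7, 9, 6]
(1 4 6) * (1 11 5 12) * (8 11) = [0, 4, 2, 3, 6, 12, 8, 7, 11, 9, 10, 5, 1] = (1 4 6 8 11 5 12)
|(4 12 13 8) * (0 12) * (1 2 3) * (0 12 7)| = |(0 7)(1 2 3)(4 12 13 8)| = 12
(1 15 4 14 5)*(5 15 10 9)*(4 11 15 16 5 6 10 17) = (1 17 4 14 16 5)(6 10 9)(11 15) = [0, 17, 2, 3, 14, 1, 10, 7, 8, 6, 9, 15, 12, 13, 16, 11, 5, 4]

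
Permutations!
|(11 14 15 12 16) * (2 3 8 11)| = 8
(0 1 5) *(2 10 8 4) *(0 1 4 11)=(0 4 2 10 8 11)(1 5)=[4, 5, 10, 3, 2, 1, 6, 7, 11, 9, 8, 0]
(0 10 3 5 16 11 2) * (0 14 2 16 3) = (0 10)(2 14)(3 5)(11 16) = [10, 1, 14, 5, 4, 3, 6, 7, 8, 9, 0, 16, 12, 13, 2, 15, 11]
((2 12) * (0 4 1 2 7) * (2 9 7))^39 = (0 7 9 1 4)(2 12)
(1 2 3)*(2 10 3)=(1 10 3)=[0, 10, 2, 1, 4, 5, 6, 7, 8, 9, 3]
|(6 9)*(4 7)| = |(4 7)(6 9)| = 2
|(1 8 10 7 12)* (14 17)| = |(1 8 10 7 12)(14 17)| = 10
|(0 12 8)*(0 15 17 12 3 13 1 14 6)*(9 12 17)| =|(17)(0 3 13 1 14 6)(8 15 9 12)| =12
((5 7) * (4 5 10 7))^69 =(4 5)(7 10) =((4 5)(7 10))^69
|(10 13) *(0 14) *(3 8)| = 2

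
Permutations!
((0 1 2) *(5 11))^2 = ((0 1 2)(5 11))^2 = (11)(0 2 1)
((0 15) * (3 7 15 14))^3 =(0 7 14 15 3)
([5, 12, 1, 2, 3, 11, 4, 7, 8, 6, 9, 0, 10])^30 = [0, 3, 4, 6, 9, 5, 10, 7, 8, 12, 1, 11, 2]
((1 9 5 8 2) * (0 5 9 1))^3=((9)(0 5 8 2))^3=(9)(0 2 8 5)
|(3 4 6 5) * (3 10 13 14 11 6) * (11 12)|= 14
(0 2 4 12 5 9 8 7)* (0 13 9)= (0 2 4 12 5)(7 13 9 8)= [2, 1, 4, 3, 12, 0, 6, 13, 7, 8, 10, 11, 5, 9]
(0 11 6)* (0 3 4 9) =(0 11 6 3 4 9) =[11, 1, 2, 4, 9, 5, 3, 7, 8, 0, 10, 6]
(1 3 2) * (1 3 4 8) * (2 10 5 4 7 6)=[0, 7, 3, 10, 8, 4, 2, 6, 1, 9, 5]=(1 7 6 2 3 10 5 4 8)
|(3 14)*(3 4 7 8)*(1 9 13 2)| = 20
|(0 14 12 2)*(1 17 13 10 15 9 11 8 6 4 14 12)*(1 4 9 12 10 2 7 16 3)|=|(0 10 15 12 7 16 3 1 17 13 2)(4 14)(6 9 11 8)|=44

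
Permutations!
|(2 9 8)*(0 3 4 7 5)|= 15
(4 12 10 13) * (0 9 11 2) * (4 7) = [9, 1, 0, 3, 12, 5, 6, 4, 8, 11, 13, 2, 10, 7] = (0 9 11 2)(4 12 10 13 7)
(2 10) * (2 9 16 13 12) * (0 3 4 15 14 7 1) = [3, 0, 10, 4, 15, 5, 6, 1, 8, 16, 9, 11, 2, 12, 7, 14, 13] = (0 3 4 15 14 7 1)(2 10 9 16 13 12)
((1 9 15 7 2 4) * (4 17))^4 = ((1 9 15 7 2 17 4))^4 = (1 2 9 17 15 4 7)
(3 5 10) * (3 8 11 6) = [0, 1, 2, 5, 4, 10, 3, 7, 11, 9, 8, 6] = (3 5 10 8 11 6)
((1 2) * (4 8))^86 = ((1 2)(4 8))^86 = (8)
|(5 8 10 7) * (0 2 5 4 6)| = |(0 2 5 8 10 7 4 6)| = 8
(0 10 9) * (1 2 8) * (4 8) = (0 10 9)(1 2 4 8) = [10, 2, 4, 3, 8, 5, 6, 7, 1, 0, 9]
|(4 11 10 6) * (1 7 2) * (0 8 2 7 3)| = 20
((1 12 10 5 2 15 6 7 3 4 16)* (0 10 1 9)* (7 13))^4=(0 15 3)(2 7 9)(4 10 6)(5 13 16)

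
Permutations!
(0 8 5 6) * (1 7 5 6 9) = [8, 7, 2, 3, 4, 9, 0, 5, 6, 1] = (0 8 6)(1 7 5 9)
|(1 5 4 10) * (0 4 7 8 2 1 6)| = 20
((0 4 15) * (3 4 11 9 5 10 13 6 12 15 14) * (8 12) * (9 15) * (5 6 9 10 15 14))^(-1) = (0 15 5 4 3 14 11)(6 9 13 10 12 8)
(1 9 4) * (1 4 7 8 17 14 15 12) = (1 9 7 8 17 14 15 12) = [0, 9, 2, 3, 4, 5, 6, 8, 17, 7, 10, 11, 1, 13, 15, 12, 16, 14]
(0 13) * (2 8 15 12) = (0 13)(2 8 15 12) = [13, 1, 8, 3, 4, 5, 6, 7, 15, 9, 10, 11, 2, 0, 14, 12]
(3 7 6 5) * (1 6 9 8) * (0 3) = [3, 6, 2, 7, 4, 0, 5, 9, 1, 8] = (0 3 7 9 8 1 6 5)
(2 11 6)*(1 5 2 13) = (1 5 2 11 6 13) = [0, 5, 11, 3, 4, 2, 13, 7, 8, 9, 10, 6, 12, 1]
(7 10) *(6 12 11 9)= (6 12 11 9)(7 10)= [0, 1, 2, 3, 4, 5, 12, 10, 8, 6, 7, 9, 11]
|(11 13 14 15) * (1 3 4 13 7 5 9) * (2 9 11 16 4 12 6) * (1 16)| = 33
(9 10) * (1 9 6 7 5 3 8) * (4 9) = (1 4 9 10 6 7 5 3 8) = [0, 4, 2, 8, 9, 3, 7, 5, 1, 10, 6]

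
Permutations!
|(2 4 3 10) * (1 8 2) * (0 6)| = 6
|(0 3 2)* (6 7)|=6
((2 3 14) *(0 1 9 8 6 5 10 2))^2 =(0 9 6 10 3)(1 8 5 2 14)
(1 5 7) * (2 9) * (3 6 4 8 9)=(1 5 7)(2 3 6 4 8 9)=[0, 5, 3, 6, 8, 7, 4, 1, 9, 2]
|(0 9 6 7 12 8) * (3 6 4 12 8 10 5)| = 10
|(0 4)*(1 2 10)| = |(0 4)(1 2 10)| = 6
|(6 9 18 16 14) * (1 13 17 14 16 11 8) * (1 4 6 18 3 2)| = 12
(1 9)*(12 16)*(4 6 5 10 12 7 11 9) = (1 4 6 5 10 12 16 7 11 9) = [0, 4, 2, 3, 6, 10, 5, 11, 8, 1, 12, 9, 16, 13, 14, 15, 7]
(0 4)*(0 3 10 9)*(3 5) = (0 4 5 3 10 9) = [4, 1, 2, 10, 5, 3, 6, 7, 8, 0, 9]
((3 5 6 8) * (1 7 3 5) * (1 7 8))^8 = ((1 8 5 6)(3 7))^8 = (8)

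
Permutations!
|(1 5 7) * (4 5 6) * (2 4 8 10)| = 8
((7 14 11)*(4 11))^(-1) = (4 14 7 11) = ((4 11 7 14))^(-1)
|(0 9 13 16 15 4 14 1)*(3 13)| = 9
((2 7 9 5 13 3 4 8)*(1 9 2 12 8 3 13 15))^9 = (1 9 5 15)(2 7)(3 4)(8 12)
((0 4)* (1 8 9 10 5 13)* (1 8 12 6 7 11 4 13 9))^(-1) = (0 4 11 7 6 12 1 8 13)(5 10 9)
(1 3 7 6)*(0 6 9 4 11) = (0 6 1 3 7 9 4 11) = [6, 3, 2, 7, 11, 5, 1, 9, 8, 4, 10, 0]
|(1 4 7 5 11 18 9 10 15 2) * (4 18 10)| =10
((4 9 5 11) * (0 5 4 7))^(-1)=(0 7 11 5)(4 9)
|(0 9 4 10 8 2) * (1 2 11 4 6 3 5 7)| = 8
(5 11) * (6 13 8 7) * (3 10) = [0, 1, 2, 10, 4, 11, 13, 6, 7, 9, 3, 5, 12, 8] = (3 10)(5 11)(6 13 8 7)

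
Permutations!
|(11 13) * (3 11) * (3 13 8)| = 3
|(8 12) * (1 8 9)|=|(1 8 12 9)|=4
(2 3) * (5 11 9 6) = (2 3)(5 11 9 6) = [0, 1, 3, 2, 4, 11, 5, 7, 8, 6, 10, 9]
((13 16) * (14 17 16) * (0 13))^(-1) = ((0 13 14 17 16))^(-1) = (0 16 17 14 13)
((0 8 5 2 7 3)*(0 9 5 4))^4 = (0 8 4)(2 5 9 3 7)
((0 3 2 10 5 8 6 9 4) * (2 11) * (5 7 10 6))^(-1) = ((0 3 11 2 6 9 4)(5 8)(7 10))^(-1) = (0 4 9 6 2 11 3)(5 8)(7 10)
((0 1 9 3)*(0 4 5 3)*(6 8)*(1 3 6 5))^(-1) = ((0 3 4 1 9)(5 6 8))^(-1) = (0 9 1 4 3)(5 8 6)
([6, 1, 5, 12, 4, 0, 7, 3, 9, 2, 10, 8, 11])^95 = (0 11)(2 3)(5 12)(6 8)(7 9)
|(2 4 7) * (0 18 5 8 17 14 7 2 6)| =8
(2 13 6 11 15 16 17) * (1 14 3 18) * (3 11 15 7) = [0, 14, 13, 18, 4, 5, 15, 3, 8, 9, 10, 7, 12, 6, 11, 16, 17, 2, 1] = (1 14 11 7 3 18)(2 13 6 15 16 17)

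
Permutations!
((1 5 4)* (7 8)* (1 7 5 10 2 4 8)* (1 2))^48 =((1 10)(2 4 7)(5 8))^48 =(10)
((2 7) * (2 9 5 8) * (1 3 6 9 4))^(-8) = (1 3 6 9 5 8 2 7 4)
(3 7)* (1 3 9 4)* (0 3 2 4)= [3, 2, 4, 7, 1, 5, 6, 9, 8, 0]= (0 3 7 9)(1 2 4)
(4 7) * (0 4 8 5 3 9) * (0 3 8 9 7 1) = (0 4 1)(3 7 9)(5 8) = [4, 0, 2, 7, 1, 8, 6, 9, 5, 3]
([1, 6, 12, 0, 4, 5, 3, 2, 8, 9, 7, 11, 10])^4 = [0, 1, 2, 3, 4, 5, 6, 7, 8, 9, 10, 11, 12]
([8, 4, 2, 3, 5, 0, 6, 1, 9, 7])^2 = (0 9 1 5 8 7 4)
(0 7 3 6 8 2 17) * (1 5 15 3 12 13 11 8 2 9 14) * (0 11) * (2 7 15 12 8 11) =[15, 5, 17, 6, 4, 12, 7, 8, 9, 14, 10, 11, 13, 0, 1, 3, 16, 2] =(0 15 3 6 7 8 9 14 1 5 12 13)(2 17)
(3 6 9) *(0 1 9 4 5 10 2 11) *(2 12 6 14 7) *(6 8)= (0 1 9 3 14 7 2 11)(4 5 10 12 8 6)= [1, 9, 11, 14, 5, 10, 4, 2, 6, 3, 12, 0, 8, 13, 7]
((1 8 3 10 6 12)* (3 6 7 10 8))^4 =((1 3 8 6 12)(7 10))^4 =(1 12 6 8 3)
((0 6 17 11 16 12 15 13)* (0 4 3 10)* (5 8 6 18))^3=((0 18 5 8 6 17 11 16 12 15 13 4 3 10))^3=(0 8 11 15 3 18 6 16 13 10 5 17 12 4)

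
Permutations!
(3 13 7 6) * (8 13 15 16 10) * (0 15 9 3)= (0 15 16 10 8 13 7 6)(3 9)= [15, 1, 2, 9, 4, 5, 0, 6, 13, 3, 8, 11, 12, 7, 14, 16, 10]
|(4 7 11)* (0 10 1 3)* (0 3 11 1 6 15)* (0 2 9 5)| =28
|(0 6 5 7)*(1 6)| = |(0 1 6 5 7)| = 5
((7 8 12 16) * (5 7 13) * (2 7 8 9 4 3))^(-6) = (2 3 4 9 7)(5 13 16 12 8)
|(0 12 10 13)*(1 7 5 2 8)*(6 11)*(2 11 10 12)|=|(0 2 8 1 7 5 11 6 10 13)|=10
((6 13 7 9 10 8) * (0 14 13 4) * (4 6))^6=((0 14 13 7 9 10 8 4))^6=(0 8 9 13)(4 10 7 14)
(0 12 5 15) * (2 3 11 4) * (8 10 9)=(0 12 5 15)(2 3 11 4)(8 10 9)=[12, 1, 3, 11, 2, 15, 6, 7, 10, 8, 9, 4, 5, 13, 14, 0]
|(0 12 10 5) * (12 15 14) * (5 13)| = 7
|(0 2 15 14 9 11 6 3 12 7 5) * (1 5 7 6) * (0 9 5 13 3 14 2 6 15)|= |(0 6 14 5 9 11 1 13 3 12 15 2)|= 12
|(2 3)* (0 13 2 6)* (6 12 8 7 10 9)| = |(0 13 2 3 12 8 7 10 9 6)| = 10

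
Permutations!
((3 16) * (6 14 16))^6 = (3 14)(6 16)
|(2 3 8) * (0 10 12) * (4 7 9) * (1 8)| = 12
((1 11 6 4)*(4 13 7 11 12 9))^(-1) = ((1 12 9 4)(6 13 7 11))^(-1) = (1 4 9 12)(6 11 7 13)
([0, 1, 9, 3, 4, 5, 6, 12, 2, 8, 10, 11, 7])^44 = [0, 1, 8, 3, 4, 5, 6, 7, 9, 2, 10, 11, 12]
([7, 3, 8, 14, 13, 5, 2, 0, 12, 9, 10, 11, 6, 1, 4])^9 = (0 7)(1 13 4 14 3)(2 8 12 6)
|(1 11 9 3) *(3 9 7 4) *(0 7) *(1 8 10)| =|(0 7 4 3 8 10 1 11)| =8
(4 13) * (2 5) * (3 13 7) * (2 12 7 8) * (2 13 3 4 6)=(2 5 12 7 4 8 13 6)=[0, 1, 5, 3, 8, 12, 2, 4, 13, 9, 10, 11, 7, 6]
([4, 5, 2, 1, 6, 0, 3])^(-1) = (0 5 1 3 6 4)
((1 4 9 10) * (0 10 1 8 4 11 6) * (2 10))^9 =(11)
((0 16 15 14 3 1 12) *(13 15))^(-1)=(0 12 1 3 14 15 13 16)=((0 16 13 15 14 3 1 12))^(-1)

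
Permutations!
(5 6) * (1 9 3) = (1 9 3)(5 6) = [0, 9, 2, 1, 4, 6, 5, 7, 8, 3]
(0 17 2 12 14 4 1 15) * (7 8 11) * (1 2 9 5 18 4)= [17, 15, 12, 3, 2, 18, 6, 8, 11, 5, 10, 7, 14, 13, 1, 0, 16, 9, 4]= (0 17 9 5 18 4 2 12 14 1 15)(7 8 11)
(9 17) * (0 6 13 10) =(0 6 13 10)(9 17) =[6, 1, 2, 3, 4, 5, 13, 7, 8, 17, 0, 11, 12, 10, 14, 15, 16, 9]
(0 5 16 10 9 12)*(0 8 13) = (0 5 16 10 9 12 8 13) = [5, 1, 2, 3, 4, 16, 6, 7, 13, 12, 9, 11, 8, 0, 14, 15, 10]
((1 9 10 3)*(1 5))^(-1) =(1 5 3 10 9)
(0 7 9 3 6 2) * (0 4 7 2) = (0 2 4 7 9 3 6) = [2, 1, 4, 6, 7, 5, 0, 9, 8, 3]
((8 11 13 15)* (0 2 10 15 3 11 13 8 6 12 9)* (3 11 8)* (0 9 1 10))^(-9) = (0 2)(1 10 15 6 12)(3 11 13 8)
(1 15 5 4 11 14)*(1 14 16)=(1 15 5 4 11 16)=[0, 15, 2, 3, 11, 4, 6, 7, 8, 9, 10, 16, 12, 13, 14, 5, 1]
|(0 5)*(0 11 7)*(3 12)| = 4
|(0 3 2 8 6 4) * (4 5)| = |(0 3 2 8 6 5 4)| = 7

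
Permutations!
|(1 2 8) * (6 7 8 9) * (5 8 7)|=|(1 2 9 6 5 8)|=6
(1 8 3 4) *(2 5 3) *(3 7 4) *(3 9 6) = (1 8 2 5 7 4)(3 9 6) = [0, 8, 5, 9, 1, 7, 3, 4, 2, 6]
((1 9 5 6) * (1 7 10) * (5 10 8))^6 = ((1 9 10)(5 6 7 8))^6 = (10)(5 7)(6 8)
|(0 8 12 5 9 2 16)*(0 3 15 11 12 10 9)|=|(0 8 10 9 2 16 3 15 11 12 5)|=11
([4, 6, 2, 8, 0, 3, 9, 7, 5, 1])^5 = [4, 9, 2, 5, 0, 8, 1, 7, 3, 6]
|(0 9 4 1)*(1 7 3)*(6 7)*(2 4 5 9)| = |(0 2 4 6 7 3 1)(5 9)| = 14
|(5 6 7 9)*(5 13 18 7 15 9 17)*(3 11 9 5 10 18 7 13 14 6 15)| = 10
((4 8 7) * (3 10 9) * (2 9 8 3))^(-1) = (2 9)(3 4 7 8 10)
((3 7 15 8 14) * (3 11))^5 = (3 11 14 8 15 7)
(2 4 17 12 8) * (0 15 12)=(0 15 12 8 2 4 17)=[15, 1, 4, 3, 17, 5, 6, 7, 2, 9, 10, 11, 8, 13, 14, 12, 16, 0]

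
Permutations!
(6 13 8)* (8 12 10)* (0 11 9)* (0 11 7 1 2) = (0 7 1 2)(6 13 12 10 8)(9 11) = [7, 2, 0, 3, 4, 5, 13, 1, 6, 11, 8, 9, 10, 12]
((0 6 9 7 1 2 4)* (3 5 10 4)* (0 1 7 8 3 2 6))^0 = (10)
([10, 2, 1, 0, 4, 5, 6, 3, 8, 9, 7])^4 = [0, 1, 2, 3, 4, 5, 6, 7, 8, 9, 10]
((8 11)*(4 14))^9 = (4 14)(8 11)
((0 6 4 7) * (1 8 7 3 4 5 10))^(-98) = (10)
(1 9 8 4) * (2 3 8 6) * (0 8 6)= [8, 9, 3, 6, 1, 5, 2, 7, 4, 0]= (0 8 4 1 9)(2 3 6)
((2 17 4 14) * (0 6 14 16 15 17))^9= ((0 6 14 2)(4 16 15 17))^9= (0 6 14 2)(4 16 15 17)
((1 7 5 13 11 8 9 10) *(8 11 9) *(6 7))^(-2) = ((1 6 7 5 13 9 10))^(-2) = (1 9 5 6 10 13 7)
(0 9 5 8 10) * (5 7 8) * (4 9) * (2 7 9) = (0 4 2 7 8 10) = [4, 1, 7, 3, 2, 5, 6, 8, 10, 9, 0]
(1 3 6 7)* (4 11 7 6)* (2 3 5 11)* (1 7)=(1 5 11)(2 3 4)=[0, 5, 3, 4, 2, 11, 6, 7, 8, 9, 10, 1]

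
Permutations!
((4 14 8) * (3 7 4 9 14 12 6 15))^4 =((3 7 4 12 6 15)(8 9 14))^4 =(3 6 4)(7 15 12)(8 9 14)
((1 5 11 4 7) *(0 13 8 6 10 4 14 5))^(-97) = (0 1 7 4 10 6 8 13)(5 14 11)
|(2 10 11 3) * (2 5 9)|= 6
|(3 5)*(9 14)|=|(3 5)(9 14)|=2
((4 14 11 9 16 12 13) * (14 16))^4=(16)(9 14 11)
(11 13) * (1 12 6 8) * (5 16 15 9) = (1 12 6 8)(5 16 15 9)(11 13) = [0, 12, 2, 3, 4, 16, 8, 7, 1, 5, 10, 13, 6, 11, 14, 9, 15]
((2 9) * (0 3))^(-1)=(0 3)(2 9)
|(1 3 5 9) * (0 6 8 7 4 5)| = |(0 6 8 7 4 5 9 1 3)| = 9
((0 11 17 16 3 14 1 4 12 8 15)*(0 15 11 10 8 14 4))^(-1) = (0 1 14 12 4 3 16 17 11 8 10)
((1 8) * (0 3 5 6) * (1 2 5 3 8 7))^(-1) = ((0 8 2 5 6)(1 7))^(-1) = (0 6 5 2 8)(1 7)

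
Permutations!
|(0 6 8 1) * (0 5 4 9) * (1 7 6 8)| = 8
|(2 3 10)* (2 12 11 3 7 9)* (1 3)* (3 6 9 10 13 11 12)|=|(1 6 9 2 7 10 3 13 11)|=9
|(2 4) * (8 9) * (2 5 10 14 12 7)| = 14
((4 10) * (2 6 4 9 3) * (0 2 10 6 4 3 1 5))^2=(0 4 3 9 5 2 6 10 1)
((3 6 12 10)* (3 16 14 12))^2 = ((3 6)(10 16 14 12))^2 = (10 14)(12 16)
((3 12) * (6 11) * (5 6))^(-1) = ((3 12)(5 6 11))^(-1) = (3 12)(5 11 6)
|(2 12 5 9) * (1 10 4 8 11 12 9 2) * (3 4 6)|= 11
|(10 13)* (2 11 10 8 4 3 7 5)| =|(2 11 10 13 8 4 3 7 5)| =9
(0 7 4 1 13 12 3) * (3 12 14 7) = (0 3)(1 13 14 7 4) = [3, 13, 2, 0, 1, 5, 6, 4, 8, 9, 10, 11, 12, 14, 7]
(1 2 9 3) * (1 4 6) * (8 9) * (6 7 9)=[0, 2, 8, 4, 7, 5, 1, 9, 6, 3]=(1 2 8 6)(3 4 7 9)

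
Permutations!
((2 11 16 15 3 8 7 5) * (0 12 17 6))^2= (0 17)(2 16 3 7)(5 11 15 8)(6 12)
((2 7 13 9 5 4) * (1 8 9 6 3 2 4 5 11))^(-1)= ((1 8 9 11)(2 7 13 6 3))^(-1)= (1 11 9 8)(2 3 6 13 7)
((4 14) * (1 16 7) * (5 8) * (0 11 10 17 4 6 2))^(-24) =((0 11 10 17 4 14 6 2)(1 16 7)(5 8))^(-24) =(17)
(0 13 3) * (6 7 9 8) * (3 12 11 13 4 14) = [4, 1, 2, 0, 14, 5, 7, 9, 6, 8, 10, 13, 11, 12, 3] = (0 4 14 3)(6 7 9 8)(11 13 12)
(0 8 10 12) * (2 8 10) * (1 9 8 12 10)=[1, 9, 12, 3, 4, 5, 6, 7, 2, 8, 10, 11, 0]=(0 1 9 8 2 12)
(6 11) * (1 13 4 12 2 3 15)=[0, 13, 3, 15, 12, 5, 11, 7, 8, 9, 10, 6, 2, 4, 14, 1]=(1 13 4 12 2 3 15)(6 11)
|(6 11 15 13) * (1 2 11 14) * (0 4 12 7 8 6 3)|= |(0 4 12 7 8 6 14 1 2 11 15 13 3)|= 13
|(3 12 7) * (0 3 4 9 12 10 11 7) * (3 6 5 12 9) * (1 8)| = |(0 6 5 12)(1 8)(3 10 11 7 4)| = 20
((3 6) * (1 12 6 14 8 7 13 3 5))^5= ((1 12 6 5)(3 14 8 7 13))^5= (14)(1 12 6 5)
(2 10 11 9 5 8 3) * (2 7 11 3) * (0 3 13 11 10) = (0 3 7 10 13 11 9 5 8 2) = [3, 1, 0, 7, 4, 8, 6, 10, 2, 5, 13, 9, 12, 11]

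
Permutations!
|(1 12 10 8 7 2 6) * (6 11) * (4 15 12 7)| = |(1 7 2 11 6)(4 15 12 10 8)| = 5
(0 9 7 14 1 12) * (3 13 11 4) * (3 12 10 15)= [9, 10, 2, 13, 12, 5, 6, 14, 8, 7, 15, 4, 0, 11, 1, 3]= (0 9 7 14 1 10 15 3 13 11 4 12)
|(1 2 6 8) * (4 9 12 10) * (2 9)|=|(1 9 12 10 4 2 6 8)|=8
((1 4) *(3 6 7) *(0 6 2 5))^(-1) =(0 5 2 3 7 6)(1 4)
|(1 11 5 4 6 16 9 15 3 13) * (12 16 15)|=24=|(1 11 5 4 6 15 3 13)(9 12 16)|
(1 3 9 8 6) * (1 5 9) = [0, 3, 2, 1, 4, 9, 5, 7, 6, 8] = (1 3)(5 9 8 6)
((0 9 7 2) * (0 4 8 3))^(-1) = ((0 9 7 2 4 8 3))^(-1) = (0 3 8 4 2 7 9)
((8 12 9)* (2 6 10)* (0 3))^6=(12)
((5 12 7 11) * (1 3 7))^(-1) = (1 12 5 11 7 3)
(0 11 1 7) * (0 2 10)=(0 11 1 7 2 10)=[11, 7, 10, 3, 4, 5, 6, 2, 8, 9, 0, 1]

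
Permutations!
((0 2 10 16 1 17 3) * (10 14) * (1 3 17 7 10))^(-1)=(17)(0 3 16 10 7 1 14 2)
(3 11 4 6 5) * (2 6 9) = [0, 1, 6, 11, 9, 3, 5, 7, 8, 2, 10, 4] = (2 6 5 3 11 4 9)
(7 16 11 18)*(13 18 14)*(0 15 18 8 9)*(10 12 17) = (0 15 18 7 16 11 14 13 8 9)(10 12 17) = [15, 1, 2, 3, 4, 5, 6, 16, 9, 0, 12, 14, 17, 8, 13, 18, 11, 10, 7]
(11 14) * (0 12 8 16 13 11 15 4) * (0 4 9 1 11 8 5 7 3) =(0 12 5 7 3)(1 11 14 15 9)(8 16 13) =[12, 11, 2, 0, 4, 7, 6, 3, 16, 1, 10, 14, 5, 8, 15, 9, 13]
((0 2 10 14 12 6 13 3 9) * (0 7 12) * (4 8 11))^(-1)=((0 2 10 14)(3 9 7 12 6 13)(4 8 11))^(-1)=(0 14 10 2)(3 13 6 12 7 9)(4 11 8)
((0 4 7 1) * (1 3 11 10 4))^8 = (3 4 11 7 10)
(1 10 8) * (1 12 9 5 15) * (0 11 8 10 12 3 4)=[11, 12, 2, 4, 0, 15, 6, 7, 3, 5, 10, 8, 9, 13, 14, 1]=(0 11 8 3 4)(1 12 9 5 15)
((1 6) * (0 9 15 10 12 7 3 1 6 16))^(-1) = (0 16 1 3 7 12 10 15 9)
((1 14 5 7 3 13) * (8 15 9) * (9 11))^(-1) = ((1 14 5 7 3 13)(8 15 11 9))^(-1) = (1 13 3 7 5 14)(8 9 11 15)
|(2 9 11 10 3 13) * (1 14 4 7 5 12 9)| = 12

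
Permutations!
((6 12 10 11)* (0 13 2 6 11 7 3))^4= ((0 13 2 6 12 10 7 3))^4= (0 12)(2 7)(3 6)(10 13)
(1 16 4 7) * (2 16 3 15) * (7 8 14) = (1 3 15 2 16 4 8 14 7) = [0, 3, 16, 15, 8, 5, 6, 1, 14, 9, 10, 11, 12, 13, 7, 2, 4]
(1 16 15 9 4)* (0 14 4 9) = (0 14 4 1 16 15) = [14, 16, 2, 3, 1, 5, 6, 7, 8, 9, 10, 11, 12, 13, 4, 0, 15]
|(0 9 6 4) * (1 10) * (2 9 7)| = 6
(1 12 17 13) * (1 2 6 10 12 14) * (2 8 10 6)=(1 14)(8 10 12 17 13)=[0, 14, 2, 3, 4, 5, 6, 7, 10, 9, 12, 11, 17, 8, 1, 15, 16, 13]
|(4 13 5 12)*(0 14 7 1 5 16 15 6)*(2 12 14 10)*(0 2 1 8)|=7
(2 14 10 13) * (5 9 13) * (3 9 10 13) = (2 14 13)(3 9)(5 10) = [0, 1, 14, 9, 4, 10, 6, 7, 8, 3, 5, 11, 12, 2, 13]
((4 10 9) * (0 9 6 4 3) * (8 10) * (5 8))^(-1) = ((0 9 3)(4 5 8 10 6))^(-1) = (0 3 9)(4 6 10 8 5)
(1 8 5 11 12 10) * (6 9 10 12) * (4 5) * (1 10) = (12)(1 8 4 5 11 6 9) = [0, 8, 2, 3, 5, 11, 9, 7, 4, 1, 10, 6, 12]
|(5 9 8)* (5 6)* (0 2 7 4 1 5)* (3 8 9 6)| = 14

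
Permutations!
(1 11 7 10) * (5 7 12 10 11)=(1 5 7 11 12 10)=[0, 5, 2, 3, 4, 7, 6, 11, 8, 9, 1, 12, 10]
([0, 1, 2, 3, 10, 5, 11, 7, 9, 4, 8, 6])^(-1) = [0, 1, 2, 3, 9, 5, 11, 7, 10, 8, 4, 6]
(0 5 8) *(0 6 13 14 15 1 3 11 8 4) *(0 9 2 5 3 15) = (0 3 11 8 6 13 14)(1 15)(2 5 4 9) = [3, 15, 5, 11, 9, 4, 13, 7, 6, 2, 10, 8, 12, 14, 0, 1]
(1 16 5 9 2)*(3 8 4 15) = (1 16 5 9 2)(3 8 4 15) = [0, 16, 1, 8, 15, 9, 6, 7, 4, 2, 10, 11, 12, 13, 14, 3, 5]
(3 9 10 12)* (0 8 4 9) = (0 8 4 9 10 12 3) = [8, 1, 2, 0, 9, 5, 6, 7, 4, 10, 12, 11, 3]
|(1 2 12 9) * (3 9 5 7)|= 7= |(1 2 12 5 7 3 9)|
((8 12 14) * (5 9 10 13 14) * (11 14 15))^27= (15)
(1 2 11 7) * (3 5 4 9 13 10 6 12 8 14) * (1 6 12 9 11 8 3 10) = [0, 2, 8, 5, 11, 4, 9, 6, 14, 13, 12, 7, 3, 1, 10] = (1 2 8 14 10 12 3 5 4 11 7 6 9 13)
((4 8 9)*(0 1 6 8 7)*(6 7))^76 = (9)(0 1 7)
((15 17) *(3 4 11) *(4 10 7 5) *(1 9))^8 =(17)(3 7 4)(5 11 10)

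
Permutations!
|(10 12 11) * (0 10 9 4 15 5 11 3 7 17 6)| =|(0 10 12 3 7 17 6)(4 15 5 11 9)| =35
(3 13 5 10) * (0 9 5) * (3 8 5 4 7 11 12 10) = (0 9 4 7 11 12 10 8 5 3 13) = [9, 1, 2, 13, 7, 3, 6, 11, 5, 4, 8, 12, 10, 0]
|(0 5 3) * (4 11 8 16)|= |(0 5 3)(4 11 8 16)|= 12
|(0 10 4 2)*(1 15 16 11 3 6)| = |(0 10 4 2)(1 15 16 11 3 6)| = 12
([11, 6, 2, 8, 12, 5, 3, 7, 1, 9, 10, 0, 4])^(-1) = [11, 8, 2, 6, 12, 5, 1, 7, 3, 9, 10, 0, 4]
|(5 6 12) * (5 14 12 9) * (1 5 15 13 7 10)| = 8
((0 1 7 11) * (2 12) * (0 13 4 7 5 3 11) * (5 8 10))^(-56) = (0 5 4 8 11)(1 3 7 10 13)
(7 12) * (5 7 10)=(5 7 12 10)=[0, 1, 2, 3, 4, 7, 6, 12, 8, 9, 5, 11, 10]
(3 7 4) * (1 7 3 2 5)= (1 7 4 2 5)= [0, 7, 5, 3, 2, 1, 6, 4]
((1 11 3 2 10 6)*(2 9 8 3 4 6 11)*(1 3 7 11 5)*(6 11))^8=((1 2 10 5)(3 9 8 7 6)(4 11))^8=(11)(3 7 9 6 8)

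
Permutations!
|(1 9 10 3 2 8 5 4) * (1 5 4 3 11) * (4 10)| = |(1 9 4 5 3 2 8 10 11)| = 9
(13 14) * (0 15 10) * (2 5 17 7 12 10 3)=(0 15 3 2 5 17 7 12 10)(13 14)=[15, 1, 5, 2, 4, 17, 6, 12, 8, 9, 0, 11, 10, 14, 13, 3, 16, 7]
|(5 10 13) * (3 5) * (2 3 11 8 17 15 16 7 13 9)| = |(2 3 5 10 9)(7 13 11 8 17 15 16)| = 35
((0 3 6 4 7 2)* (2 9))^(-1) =(0 2 9 7 4 6 3)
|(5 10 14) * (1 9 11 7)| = 12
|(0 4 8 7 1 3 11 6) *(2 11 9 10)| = |(0 4 8 7 1 3 9 10 2 11 6)| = 11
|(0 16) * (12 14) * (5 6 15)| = |(0 16)(5 6 15)(12 14)| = 6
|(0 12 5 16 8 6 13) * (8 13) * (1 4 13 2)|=8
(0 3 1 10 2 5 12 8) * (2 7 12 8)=(0 3 1 10 7 12 2 5 8)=[3, 10, 5, 1, 4, 8, 6, 12, 0, 9, 7, 11, 2]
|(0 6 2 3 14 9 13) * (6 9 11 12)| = 6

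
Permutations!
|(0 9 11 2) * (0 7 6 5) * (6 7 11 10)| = |(0 9 10 6 5)(2 11)| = 10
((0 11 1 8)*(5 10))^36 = ((0 11 1 8)(5 10))^36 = (11)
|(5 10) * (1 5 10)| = |(10)(1 5)| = 2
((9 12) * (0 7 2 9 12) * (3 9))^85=((12)(0 7 2 3 9))^85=(12)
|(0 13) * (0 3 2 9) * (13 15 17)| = 7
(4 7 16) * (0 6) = (0 6)(4 7 16) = [6, 1, 2, 3, 7, 5, 0, 16, 8, 9, 10, 11, 12, 13, 14, 15, 4]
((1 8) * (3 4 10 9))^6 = ((1 8)(3 4 10 9))^6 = (3 10)(4 9)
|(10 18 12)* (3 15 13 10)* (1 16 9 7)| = 12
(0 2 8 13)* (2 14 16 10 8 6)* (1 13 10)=[14, 13, 6, 3, 4, 5, 2, 7, 10, 9, 8, 11, 12, 0, 16, 15, 1]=(0 14 16 1 13)(2 6)(8 10)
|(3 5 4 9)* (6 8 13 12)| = 4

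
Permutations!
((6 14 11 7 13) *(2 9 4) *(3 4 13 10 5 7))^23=((2 9 13 6 14 11 3 4)(5 7 10))^23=(2 4 3 11 14 6 13 9)(5 10 7)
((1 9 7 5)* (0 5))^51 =(0 5 1 9 7)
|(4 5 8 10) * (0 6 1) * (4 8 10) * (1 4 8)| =6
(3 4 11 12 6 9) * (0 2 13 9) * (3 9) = (0 2 13 3 4 11 12 6) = [2, 1, 13, 4, 11, 5, 0, 7, 8, 9, 10, 12, 6, 3]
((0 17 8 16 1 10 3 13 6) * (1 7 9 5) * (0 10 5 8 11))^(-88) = ((0 17 11)(1 5)(3 13 6 10)(7 9 8 16))^(-88) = (0 11 17)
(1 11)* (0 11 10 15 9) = (0 11 1 10 15 9) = [11, 10, 2, 3, 4, 5, 6, 7, 8, 0, 15, 1, 12, 13, 14, 9]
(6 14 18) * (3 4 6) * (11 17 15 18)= (3 4 6 14 11 17 15 18)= [0, 1, 2, 4, 6, 5, 14, 7, 8, 9, 10, 17, 12, 13, 11, 18, 16, 15, 3]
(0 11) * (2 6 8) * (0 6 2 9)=[11, 1, 2, 3, 4, 5, 8, 7, 9, 0, 10, 6]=(0 11 6 8 9)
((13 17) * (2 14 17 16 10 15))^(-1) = (2 15 10 16 13 17 14)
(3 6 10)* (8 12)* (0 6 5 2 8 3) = (0 6 10)(2 8 12 3 5) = [6, 1, 8, 5, 4, 2, 10, 7, 12, 9, 0, 11, 3]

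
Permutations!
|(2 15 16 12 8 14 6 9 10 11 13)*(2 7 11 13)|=|(2 15 16 12 8 14 6 9 10 13 7 11)|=12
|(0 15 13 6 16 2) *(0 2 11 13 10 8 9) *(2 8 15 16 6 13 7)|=14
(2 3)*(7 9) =(2 3)(7 9) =[0, 1, 3, 2, 4, 5, 6, 9, 8, 7]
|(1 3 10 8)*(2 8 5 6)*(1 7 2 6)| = 12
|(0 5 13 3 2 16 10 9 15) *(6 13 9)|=|(0 5 9 15)(2 16 10 6 13 3)|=12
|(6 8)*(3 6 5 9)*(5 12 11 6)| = 12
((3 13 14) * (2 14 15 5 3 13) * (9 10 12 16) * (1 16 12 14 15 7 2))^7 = ((1 16 9 10 14 13 7 2 15 5 3))^7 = (1 2 10 3 7 9 5 13 16 15 14)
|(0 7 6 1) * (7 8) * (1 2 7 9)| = |(0 8 9 1)(2 7 6)| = 12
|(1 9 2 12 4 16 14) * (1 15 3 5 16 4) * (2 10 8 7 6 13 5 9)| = |(1 2 12)(3 9 10 8 7 6 13 5 16 14 15)| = 33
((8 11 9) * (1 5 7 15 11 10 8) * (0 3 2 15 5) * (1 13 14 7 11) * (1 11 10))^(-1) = (0 1 8 10 5 7 14 13 9 11 15 2 3)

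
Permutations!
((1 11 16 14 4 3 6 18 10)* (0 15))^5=(0 15)(1 3 11 6 16 18 14 10 4)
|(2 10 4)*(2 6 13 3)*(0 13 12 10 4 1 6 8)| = 12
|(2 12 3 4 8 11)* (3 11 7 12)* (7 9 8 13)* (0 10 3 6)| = 10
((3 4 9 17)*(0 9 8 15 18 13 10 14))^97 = (0 10 18 8 3 9 14 13 15 4 17)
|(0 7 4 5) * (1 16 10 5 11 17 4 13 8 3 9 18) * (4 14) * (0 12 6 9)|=40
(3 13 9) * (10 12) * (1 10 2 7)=[0, 10, 7, 13, 4, 5, 6, 1, 8, 3, 12, 11, 2, 9]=(1 10 12 2 7)(3 13 9)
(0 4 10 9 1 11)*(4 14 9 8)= [14, 11, 2, 3, 10, 5, 6, 7, 4, 1, 8, 0, 12, 13, 9]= (0 14 9 1 11)(4 10 8)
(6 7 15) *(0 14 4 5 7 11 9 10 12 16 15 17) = (0 14 4 5 7 17)(6 11 9 10 12 16 15) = [14, 1, 2, 3, 5, 7, 11, 17, 8, 10, 12, 9, 16, 13, 4, 6, 15, 0]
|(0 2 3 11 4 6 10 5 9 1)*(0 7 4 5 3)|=18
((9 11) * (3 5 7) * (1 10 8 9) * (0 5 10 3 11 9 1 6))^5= ((0 5 7 11 6)(1 3 10 8))^5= (11)(1 3 10 8)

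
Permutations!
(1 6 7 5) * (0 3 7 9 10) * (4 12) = (0 3 7 5 1 6 9 10)(4 12) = [3, 6, 2, 7, 12, 1, 9, 5, 8, 10, 0, 11, 4]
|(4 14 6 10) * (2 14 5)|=6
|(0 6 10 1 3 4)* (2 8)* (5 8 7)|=12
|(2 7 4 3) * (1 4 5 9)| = 7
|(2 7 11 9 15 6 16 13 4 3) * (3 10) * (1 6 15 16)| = 18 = |(1 6)(2 7 11 9 16 13 4 10 3)|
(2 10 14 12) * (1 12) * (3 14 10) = (1 12 2 3 14) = [0, 12, 3, 14, 4, 5, 6, 7, 8, 9, 10, 11, 2, 13, 1]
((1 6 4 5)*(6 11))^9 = (1 5 4 6 11)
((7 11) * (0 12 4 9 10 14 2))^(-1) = (0 2 14 10 9 4 12)(7 11) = ((0 12 4 9 10 14 2)(7 11))^(-1)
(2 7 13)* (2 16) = [0, 1, 7, 3, 4, 5, 6, 13, 8, 9, 10, 11, 12, 16, 14, 15, 2] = (2 7 13 16)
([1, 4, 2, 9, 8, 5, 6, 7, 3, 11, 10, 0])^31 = [8, 3, 2, 0, 9, 5, 6, 7, 11, 1, 10, 4]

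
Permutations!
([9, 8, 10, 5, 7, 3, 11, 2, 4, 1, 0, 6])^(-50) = (11)(0 2 4 1)(7 8 9 10)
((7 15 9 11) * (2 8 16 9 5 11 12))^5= (16)(5 11 7 15)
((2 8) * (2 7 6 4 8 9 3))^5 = ((2 9 3)(4 8 7 6))^5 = (2 3 9)(4 8 7 6)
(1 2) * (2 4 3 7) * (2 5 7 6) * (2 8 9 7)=(1 4 3 6 8 9 7 5 2)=[0, 4, 1, 6, 3, 2, 8, 5, 9, 7]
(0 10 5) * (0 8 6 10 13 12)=(0 13 12)(5 8 6 10)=[13, 1, 2, 3, 4, 8, 10, 7, 6, 9, 5, 11, 0, 12]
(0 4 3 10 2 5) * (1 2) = [4, 2, 5, 10, 3, 0, 6, 7, 8, 9, 1] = (0 4 3 10 1 2 5)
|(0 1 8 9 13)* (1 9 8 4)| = |(0 9 13)(1 4)| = 6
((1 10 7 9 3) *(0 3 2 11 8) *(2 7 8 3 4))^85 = (0 1 2 8 3 4 10 11)(7 9) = ((0 4 2 11 3 1 10 8)(7 9))^85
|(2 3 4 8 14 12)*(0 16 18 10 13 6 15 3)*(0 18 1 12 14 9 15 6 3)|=13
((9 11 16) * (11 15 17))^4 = ((9 15 17 11 16))^4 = (9 16 11 17 15)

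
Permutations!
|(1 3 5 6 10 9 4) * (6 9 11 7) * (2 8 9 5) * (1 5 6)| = 11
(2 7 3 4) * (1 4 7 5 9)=(1 4 2 5 9)(3 7)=[0, 4, 5, 7, 2, 9, 6, 3, 8, 1]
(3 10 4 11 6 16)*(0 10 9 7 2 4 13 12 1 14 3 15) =[10, 14, 4, 9, 11, 5, 16, 2, 8, 7, 13, 6, 1, 12, 3, 0, 15] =(0 10 13 12 1 14 3 9 7 2 4 11 6 16 15)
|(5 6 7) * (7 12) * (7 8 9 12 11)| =12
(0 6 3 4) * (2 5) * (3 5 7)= [6, 1, 7, 4, 0, 2, 5, 3]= (0 6 5 2 7 3 4)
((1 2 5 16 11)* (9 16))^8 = (1 5 16)(2 9 11)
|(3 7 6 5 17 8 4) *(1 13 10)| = |(1 13 10)(3 7 6 5 17 8 4)| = 21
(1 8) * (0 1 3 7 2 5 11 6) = [1, 8, 5, 7, 4, 11, 0, 2, 3, 9, 10, 6] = (0 1 8 3 7 2 5 11 6)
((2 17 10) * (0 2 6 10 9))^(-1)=((0 2 17 9)(6 10))^(-1)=(0 9 17 2)(6 10)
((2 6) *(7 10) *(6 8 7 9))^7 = ((2 8 7 10 9 6))^7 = (2 8 7 10 9 6)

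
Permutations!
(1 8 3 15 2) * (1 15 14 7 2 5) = (1 8 3 14 7 2 15 5) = [0, 8, 15, 14, 4, 1, 6, 2, 3, 9, 10, 11, 12, 13, 7, 5]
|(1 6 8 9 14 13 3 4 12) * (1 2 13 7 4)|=|(1 6 8 9 14 7 4 12 2 13 3)|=11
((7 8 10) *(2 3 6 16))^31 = (2 16 6 3)(7 8 10)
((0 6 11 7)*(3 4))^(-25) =(0 7 11 6)(3 4) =((0 6 11 7)(3 4))^(-25)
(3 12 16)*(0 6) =(0 6)(3 12 16) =[6, 1, 2, 12, 4, 5, 0, 7, 8, 9, 10, 11, 16, 13, 14, 15, 3]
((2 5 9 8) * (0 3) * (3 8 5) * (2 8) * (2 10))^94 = (0 2)(3 10)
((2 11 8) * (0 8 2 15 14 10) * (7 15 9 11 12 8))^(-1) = ((0 7 15 14 10)(2 12 8 9 11))^(-1) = (0 10 14 15 7)(2 11 9 8 12)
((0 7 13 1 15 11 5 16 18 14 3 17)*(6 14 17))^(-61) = (0 17 18 16 5 11 15 1 13 7)(3 14 6)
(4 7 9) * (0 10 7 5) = [10, 1, 2, 3, 5, 0, 6, 9, 8, 4, 7] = (0 10 7 9 4 5)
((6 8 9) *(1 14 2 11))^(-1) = (1 11 2 14)(6 9 8)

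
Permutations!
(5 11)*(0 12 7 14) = (0 12 7 14)(5 11) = [12, 1, 2, 3, 4, 11, 6, 14, 8, 9, 10, 5, 7, 13, 0]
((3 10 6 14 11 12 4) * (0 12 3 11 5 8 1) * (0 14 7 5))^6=(0 6)(1 3)(4 5)(7 12)(8 11)(10 14)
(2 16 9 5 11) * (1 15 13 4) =(1 15 13 4)(2 16 9 5 11) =[0, 15, 16, 3, 1, 11, 6, 7, 8, 5, 10, 2, 12, 4, 14, 13, 9]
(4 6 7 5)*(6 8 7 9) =(4 8 7 5)(6 9) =[0, 1, 2, 3, 8, 4, 9, 5, 7, 6]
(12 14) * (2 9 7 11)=(2 9 7 11)(12 14)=[0, 1, 9, 3, 4, 5, 6, 11, 8, 7, 10, 2, 14, 13, 12]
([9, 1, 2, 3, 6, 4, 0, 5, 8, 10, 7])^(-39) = [7, 1, 2, 3, 9, 0, 10, 6, 8, 5, 4]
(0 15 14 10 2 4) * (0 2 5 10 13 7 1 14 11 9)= (0 15 11 9)(1 14 13 7)(2 4)(5 10)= [15, 14, 4, 3, 2, 10, 6, 1, 8, 0, 5, 9, 12, 7, 13, 11]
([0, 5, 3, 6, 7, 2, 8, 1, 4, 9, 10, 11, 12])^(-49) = (12)(1 7 4 8 6 3 2 5)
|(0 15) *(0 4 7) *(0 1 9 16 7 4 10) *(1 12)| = |(0 15 10)(1 9 16 7 12)| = 15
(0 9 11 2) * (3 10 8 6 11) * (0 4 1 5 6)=(0 9 3 10 8)(1 5 6 11 2 4)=[9, 5, 4, 10, 1, 6, 11, 7, 0, 3, 8, 2]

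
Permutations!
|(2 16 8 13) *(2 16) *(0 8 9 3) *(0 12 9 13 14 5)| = |(0 8 14 5)(3 12 9)(13 16)| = 12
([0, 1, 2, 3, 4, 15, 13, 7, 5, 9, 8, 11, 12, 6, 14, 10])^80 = [0, 1, 2, 3, 4, 5, 6, 7, 8, 9, 10, 11, 12, 13, 14, 15]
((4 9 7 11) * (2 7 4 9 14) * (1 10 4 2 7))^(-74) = (1 9 7 4)(2 11 14 10)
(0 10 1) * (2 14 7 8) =(0 10 1)(2 14 7 8) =[10, 0, 14, 3, 4, 5, 6, 8, 2, 9, 1, 11, 12, 13, 7]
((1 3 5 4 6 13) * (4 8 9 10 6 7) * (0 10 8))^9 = (0 6 1 5 10 13 3)(4 7)(8 9)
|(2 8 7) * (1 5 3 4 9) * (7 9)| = 8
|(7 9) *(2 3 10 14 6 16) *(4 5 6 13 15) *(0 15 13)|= 10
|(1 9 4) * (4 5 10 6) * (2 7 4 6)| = 7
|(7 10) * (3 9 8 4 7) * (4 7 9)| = |(3 4 9 8 7 10)| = 6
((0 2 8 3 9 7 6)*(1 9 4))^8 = ((0 2 8 3 4 1 9 7 6))^8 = (0 6 7 9 1 4 3 8 2)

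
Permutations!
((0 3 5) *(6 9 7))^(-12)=(9)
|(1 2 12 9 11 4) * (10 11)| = 7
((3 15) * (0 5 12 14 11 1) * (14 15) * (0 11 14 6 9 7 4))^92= ((0 5 12 15 3 6 9 7 4)(1 11))^92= (0 12 3 9 4 5 15 6 7)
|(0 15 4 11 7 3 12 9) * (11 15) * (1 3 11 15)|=14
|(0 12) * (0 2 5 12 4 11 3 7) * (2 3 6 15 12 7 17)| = 11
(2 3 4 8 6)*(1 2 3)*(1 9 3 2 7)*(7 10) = (1 10 7)(2 9 3 4 8 6) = [0, 10, 9, 4, 8, 5, 2, 1, 6, 3, 7]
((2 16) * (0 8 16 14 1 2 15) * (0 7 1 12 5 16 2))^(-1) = (0 1 7 15 16 5 12 14 2 8)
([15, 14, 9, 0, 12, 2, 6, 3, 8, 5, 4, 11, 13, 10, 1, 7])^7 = (0 3 7 15)(1 14)(2 9 5)(4 10 13 12)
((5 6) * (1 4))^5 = (1 4)(5 6) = ((1 4)(5 6))^5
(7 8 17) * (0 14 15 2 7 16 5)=(0 14 15 2 7 8 17 16 5)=[14, 1, 7, 3, 4, 0, 6, 8, 17, 9, 10, 11, 12, 13, 15, 2, 5, 16]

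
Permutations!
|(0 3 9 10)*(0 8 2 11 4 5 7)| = 10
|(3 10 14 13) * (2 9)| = |(2 9)(3 10 14 13)| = 4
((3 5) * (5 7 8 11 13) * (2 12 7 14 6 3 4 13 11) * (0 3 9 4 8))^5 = ((0 3 14 6 9 4 13 5 8 2 12 7))^5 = (0 4 12 6 8 3 13 7 9 2 14 5)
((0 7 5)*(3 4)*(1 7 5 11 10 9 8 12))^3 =((0 5)(1 7 11 10 9 8 12)(3 4))^3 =(0 5)(1 10 12 11 8 7 9)(3 4)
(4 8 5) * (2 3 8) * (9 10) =(2 3 8 5 4)(9 10) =[0, 1, 3, 8, 2, 4, 6, 7, 5, 10, 9]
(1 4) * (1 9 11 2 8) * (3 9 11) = (1 4 11 2 8)(3 9) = [0, 4, 8, 9, 11, 5, 6, 7, 1, 3, 10, 2]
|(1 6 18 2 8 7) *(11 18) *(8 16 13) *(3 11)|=10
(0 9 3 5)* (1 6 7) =(0 9 3 5)(1 6 7) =[9, 6, 2, 5, 4, 0, 7, 1, 8, 3]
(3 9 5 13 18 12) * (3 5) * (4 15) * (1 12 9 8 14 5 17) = (1 12 17)(3 8 14 5 13 18 9)(4 15) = [0, 12, 2, 8, 15, 13, 6, 7, 14, 3, 10, 11, 17, 18, 5, 4, 16, 1, 9]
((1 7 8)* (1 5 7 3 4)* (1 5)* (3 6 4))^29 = ((1 6 4 5 7 8))^29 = (1 8 7 5 4 6)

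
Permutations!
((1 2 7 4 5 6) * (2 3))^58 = ((1 3 2 7 4 5 6))^58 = (1 2 4 6 3 7 5)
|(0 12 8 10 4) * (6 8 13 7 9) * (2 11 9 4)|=|(0 12 13 7 4)(2 11 9 6 8 10)|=30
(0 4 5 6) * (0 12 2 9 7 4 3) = (0 3)(2 9 7 4 5 6 12) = [3, 1, 9, 0, 5, 6, 12, 4, 8, 7, 10, 11, 2]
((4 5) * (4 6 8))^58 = (4 6)(5 8)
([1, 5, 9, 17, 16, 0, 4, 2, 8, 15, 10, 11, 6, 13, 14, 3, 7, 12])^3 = (2 3 6 7 15 12 16 9 17 4)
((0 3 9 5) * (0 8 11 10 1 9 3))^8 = ((1 9 5 8 11 10))^8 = (1 5 11)(8 10 9)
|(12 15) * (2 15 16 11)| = |(2 15 12 16 11)| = 5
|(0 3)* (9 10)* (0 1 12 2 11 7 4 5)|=|(0 3 1 12 2 11 7 4 5)(9 10)|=18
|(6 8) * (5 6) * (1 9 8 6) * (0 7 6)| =|(0 7 6)(1 9 8 5)| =12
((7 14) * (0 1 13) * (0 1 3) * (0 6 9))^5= ((0 3 6 9)(1 13)(7 14))^5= (0 3 6 9)(1 13)(7 14)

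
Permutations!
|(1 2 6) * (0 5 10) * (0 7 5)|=3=|(1 2 6)(5 10 7)|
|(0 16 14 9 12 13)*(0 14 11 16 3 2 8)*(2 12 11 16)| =|(16)(0 3 12 13 14 9 11 2 8)| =9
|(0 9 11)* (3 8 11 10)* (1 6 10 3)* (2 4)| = 30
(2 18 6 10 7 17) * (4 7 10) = (2 18 6 4 7 17) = [0, 1, 18, 3, 7, 5, 4, 17, 8, 9, 10, 11, 12, 13, 14, 15, 16, 2, 6]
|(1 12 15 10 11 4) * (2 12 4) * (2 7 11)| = |(1 4)(2 12 15 10)(7 11)| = 4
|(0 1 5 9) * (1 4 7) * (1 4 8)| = 10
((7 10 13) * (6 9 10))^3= ((6 9 10 13 7))^3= (6 13 9 7 10)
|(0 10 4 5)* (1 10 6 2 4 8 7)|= |(0 6 2 4 5)(1 10 8 7)|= 20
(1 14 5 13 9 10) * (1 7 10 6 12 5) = [0, 14, 2, 3, 4, 13, 12, 10, 8, 6, 7, 11, 5, 9, 1] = (1 14)(5 13 9 6 12)(7 10)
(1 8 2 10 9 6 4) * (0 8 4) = (0 8 2 10 9 6)(1 4) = [8, 4, 10, 3, 1, 5, 0, 7, 2, 6, 9]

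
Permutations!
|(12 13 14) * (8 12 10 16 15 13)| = 10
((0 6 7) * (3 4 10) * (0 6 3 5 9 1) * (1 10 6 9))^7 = (0 5 9 6 3 1 10 7 4)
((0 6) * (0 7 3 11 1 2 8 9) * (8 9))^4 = ((0 6 7 3 11 1 2 9))^4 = (0 11)(1 6)(2 7)(3 9)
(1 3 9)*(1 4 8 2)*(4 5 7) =[0, 3, 1, 9, 8, 7, 6, 4, 2, 5] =(1 3 9 5 7 4 8 2)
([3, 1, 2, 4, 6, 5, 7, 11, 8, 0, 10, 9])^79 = (0 4 7 9 3 6 11)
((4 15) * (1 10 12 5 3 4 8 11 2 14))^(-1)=(1 14 2 11 8 15 4 3 5 12 10)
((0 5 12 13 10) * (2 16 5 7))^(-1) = (0 10 13 12 5 16 2 7)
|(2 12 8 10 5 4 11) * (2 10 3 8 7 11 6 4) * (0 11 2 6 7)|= 18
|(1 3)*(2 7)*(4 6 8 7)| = 10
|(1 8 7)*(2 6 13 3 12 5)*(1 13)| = 9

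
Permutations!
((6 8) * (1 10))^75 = (1 10)(6 8)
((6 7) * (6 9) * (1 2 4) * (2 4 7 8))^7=((1 4)(2 7 9 6 8))^7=(1 4)(2 9 8 7 6)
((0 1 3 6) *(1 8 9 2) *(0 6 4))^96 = ((0 8 9 2 1 3 4))^96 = (0 3 2 8 4 1 9)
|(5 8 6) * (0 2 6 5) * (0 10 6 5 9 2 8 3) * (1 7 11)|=6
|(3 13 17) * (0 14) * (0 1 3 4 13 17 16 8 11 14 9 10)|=9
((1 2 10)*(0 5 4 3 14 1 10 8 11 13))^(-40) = (14) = ((0 5 4 3 14 1 2 8 11 13))^(-40)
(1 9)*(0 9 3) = (0 9 1 3) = [9, 3, 2, 0, 4, 5, 6, 7, 8, 1]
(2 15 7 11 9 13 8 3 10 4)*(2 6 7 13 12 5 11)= [0, 1, 15, 10, 6, 11, 7, 2, 3, 12, 4, 9, 5, 8, 14, 13]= (2 15 13 8 3 10 4 6 7)(5 11 9 12)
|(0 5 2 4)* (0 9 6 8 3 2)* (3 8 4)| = 6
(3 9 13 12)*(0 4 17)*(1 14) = (0 4 17)(1 14)(3 9 13 12) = [4, 14, 2, 9, 17, 5, 6, 7, 8, 13, 10, 11, 3, 12, 1, 15, 16, 0]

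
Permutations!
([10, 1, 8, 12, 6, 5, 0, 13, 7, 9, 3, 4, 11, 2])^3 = (0 12 6 3 4 10 11)(2 13 7 8)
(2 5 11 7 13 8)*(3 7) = (2 5 11 3 7 13 8) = [0, 1, 5, 7, 4, 11, 6, 13, 2, 9, 10, 3, 12, 8]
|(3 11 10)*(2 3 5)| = 5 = |(2 3 11 10 5)|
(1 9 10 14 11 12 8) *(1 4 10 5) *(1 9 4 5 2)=(1 4 10 14 11 12 8 5 9 2)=[0, 4, 1, 3, 10, 9, 6, 7, 5, 2, 14, 12, 8, 13, 11]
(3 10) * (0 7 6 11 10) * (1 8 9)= (0 7 6 11 10 3)(1 8 9)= [7, 8, 2, 0, 4, 5, 11, 6, 9, 1, 3, 10]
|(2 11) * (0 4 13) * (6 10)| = |(0 4 13)(2 11)(6 10)| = 6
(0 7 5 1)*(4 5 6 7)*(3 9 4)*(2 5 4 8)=(0 3 9 8 2 5 1)(6 7)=[3, 0, 5, 9, 4, 1, 7, 6, 2, 8]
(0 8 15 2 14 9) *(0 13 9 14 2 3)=(0 8 15 3)(9 13)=[8, 1, 2, 0, 4, 5, 6, 7, 15, 13, 10, 11, 12, 9, 14, 3]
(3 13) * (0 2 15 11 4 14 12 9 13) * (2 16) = [16, 1, 15, 0, 14, 5, 6, 7, 8, 13, 10, 4, 9, 3, 12, 11, 2] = (0 16 2 15 11 4 14 12 9 13 3)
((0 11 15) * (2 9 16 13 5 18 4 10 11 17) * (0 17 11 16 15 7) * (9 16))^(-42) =(2 15 10 18 13)(4 5 16 17 9)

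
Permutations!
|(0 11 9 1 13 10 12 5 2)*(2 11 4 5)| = |(0 4 5 11 9 1 13 10 12 2)| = 10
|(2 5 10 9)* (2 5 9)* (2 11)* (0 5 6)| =7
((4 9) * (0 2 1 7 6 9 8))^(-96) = ((0 2 1 7 6 9 4 8))^(-96) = (9)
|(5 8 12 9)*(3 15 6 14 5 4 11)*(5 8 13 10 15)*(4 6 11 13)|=|(3 5 4 13 10 15 11)(6 14 8 12 9)|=35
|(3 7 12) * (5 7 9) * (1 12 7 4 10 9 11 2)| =20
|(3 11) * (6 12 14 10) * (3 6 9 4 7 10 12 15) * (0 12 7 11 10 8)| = 35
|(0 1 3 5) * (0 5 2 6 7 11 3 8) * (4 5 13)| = |(0 1 8)(2 6 7 11 3)(4 5 13)| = 15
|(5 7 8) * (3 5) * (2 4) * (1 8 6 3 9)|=12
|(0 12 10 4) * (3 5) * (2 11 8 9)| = |(0 12 10 4)(2 11 8 9)(3 5)| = 4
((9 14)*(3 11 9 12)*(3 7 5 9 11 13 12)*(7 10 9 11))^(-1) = ((3 13 12 10 9 14)(5 11 7))^(-1) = (3 14 9 10 12 13)(5 7 11)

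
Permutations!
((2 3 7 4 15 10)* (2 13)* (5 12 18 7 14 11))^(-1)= ((2 3 14 11 5 12 18 7 4 15 10 13))^(-1)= (2 13 10 15 4 7 18 12 5 11 14 3)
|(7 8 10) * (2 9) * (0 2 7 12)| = |(0 2 9 7 8 10 12)| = 7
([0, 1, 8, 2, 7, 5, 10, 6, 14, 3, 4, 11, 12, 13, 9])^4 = [0, 1, 3, 9, 4, 5, 6, 7, 2, 14, 10, 11, 12, 13, 8]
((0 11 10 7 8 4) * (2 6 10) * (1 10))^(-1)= (0 4 8 7 10 1 6 2 11)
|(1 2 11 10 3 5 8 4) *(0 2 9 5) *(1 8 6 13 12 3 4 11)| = |(0 2 1 9 5 6 13 12 3)(4 8 11 10)| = 36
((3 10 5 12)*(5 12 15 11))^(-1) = (3 12 10)(5 11 15)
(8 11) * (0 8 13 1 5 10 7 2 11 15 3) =(0 8 15 3)(1 5 10 7 2 11 13) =[8, 5, 11, 0, 4, 10, 6, 2, 15, 9, 7, 13, 12, 1, 14, 3]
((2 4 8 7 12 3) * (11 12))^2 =((2 4 8 7 11 12 3))^2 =(2 8 11 3 4 7 12)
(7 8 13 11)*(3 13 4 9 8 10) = (3 13 11 7 10)(4 9 8) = [0, 1, 2, 13, 9, 5, 6, 10, 4, 8, 3, 7, 12, 11]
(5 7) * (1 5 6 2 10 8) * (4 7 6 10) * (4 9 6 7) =(1 5 7 10 8)(2 9 6) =[0, 5, 9, 3, 4, 7, 2, 10, 1, 6, 8]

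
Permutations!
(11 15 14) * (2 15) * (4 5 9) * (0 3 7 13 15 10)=(0 3 7 13 15 14 11 2 10)(4 5 9)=[3, 1, 10, 7, 5, 9, 6, 13, 8, 4, 0, 2, 12, 15, 11, 14]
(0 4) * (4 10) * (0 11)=(0 10 4 11)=[10, 1, 2, 3, 11, 5, 6, 7, 8, 9, 4, 0]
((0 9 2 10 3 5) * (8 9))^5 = ((0 8 9 2 10 3 5))^5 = (0 3 2 8 5 10 9)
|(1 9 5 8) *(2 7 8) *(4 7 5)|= |(1 9 4 7 8)(2 5)|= 10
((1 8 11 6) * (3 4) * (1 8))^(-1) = (3 4)(6 11 8) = ((3 4)(6 8 11))^(-1)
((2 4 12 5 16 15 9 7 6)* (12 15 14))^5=((2 4 15 9 7 6)(5 16 14 12))^5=(2 6 7 9 15 4)(5 16 14 12)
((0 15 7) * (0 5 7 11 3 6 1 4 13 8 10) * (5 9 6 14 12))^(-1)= (0 10 8 13 4 1 6 9 7 5 12 14 3 11 15)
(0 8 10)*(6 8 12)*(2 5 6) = (0 12 2 5 6 8 10) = [12, 1, 5, 3, 4, 6, 8, 7, 10, 9, 0, 11, 2]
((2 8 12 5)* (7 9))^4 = (12)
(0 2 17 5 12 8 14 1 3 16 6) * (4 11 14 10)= (0 2 17 5 12 8 10 4 11 14 1 3 16 6)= [2, 3, 17, 16, 11, 12, 0, 7, 10, 9, 4, 14, 8, 13, 1, 15, 6, 5]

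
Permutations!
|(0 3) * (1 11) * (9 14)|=2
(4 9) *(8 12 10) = (4 9)(8 12 10) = [0, 1, 2, 3, 9, 5, 6, 7, 12, 4, 8, 11, 10]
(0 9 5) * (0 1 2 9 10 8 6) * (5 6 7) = (0 10 8 7 5 1 2 9 6) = [10, 2, 9, 3, 4, 1, 0, 5, 7, 6, 8]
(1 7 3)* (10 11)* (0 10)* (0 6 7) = (0 10 11 6 7 3 1) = [10, 0, 2, 1, 4, 5, 7, 3, 8, 9, 11, 6]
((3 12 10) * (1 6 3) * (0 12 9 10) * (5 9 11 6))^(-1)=((0 12)(1 5 9 10)(3 11 6))^(-1)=(0 12)(1 10 9 5)(3 6 11)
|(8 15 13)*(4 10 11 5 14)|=15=|(4 10 11 5 14)(8 15 13)|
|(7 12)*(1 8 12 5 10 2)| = 7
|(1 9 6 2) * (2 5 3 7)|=|(1 9 6 5 3 7 2)|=7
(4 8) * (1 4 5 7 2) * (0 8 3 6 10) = (0 8 5 7 2 1 4 3 6 10) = [8, 4, 1, 6, 3, 7, 10, 2, 5, 9, 0]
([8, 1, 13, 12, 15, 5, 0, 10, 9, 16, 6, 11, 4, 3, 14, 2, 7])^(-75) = [9, 1, 12, 15, 13, 5, 8, 6, 16, 7, 0, 11, 2, 4, 14, 3, 10]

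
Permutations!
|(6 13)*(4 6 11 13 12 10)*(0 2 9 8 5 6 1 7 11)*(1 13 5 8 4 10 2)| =11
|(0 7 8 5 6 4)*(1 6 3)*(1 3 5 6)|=5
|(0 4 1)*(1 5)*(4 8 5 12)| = |(0 8 5 1)(4 12)| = 4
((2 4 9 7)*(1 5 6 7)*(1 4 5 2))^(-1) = (1 7 6 5 2)(4 9)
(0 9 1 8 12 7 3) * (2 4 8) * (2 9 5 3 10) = (0 5 3)(1 9)(2 4 8 12 7 10) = [5, 9, 4, 0, 8, 3, 6, 10, 12, 1, 2, 11, 7]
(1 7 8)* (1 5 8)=(1 7)(5 8)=[0, 7, 2, 3, 4, 8, 6, 1, 5]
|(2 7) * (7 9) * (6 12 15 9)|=6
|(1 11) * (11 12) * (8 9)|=6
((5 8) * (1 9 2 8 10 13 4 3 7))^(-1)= (1 7 3 4 13 10 5 8 2 9)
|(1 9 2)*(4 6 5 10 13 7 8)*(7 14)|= 24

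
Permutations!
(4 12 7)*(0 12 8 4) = (0 12 7)(4 8) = [12, 1, 2, 3, 8, 5, 6, 0, 4, 9, 10, 11, 7]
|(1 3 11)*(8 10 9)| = 3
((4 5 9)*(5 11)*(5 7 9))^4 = ((4 11 7 9))^4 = (11)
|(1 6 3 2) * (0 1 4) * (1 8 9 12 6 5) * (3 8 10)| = 20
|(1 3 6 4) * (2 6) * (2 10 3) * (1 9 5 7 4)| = |(1 2 6)(3 10)(4 9 5 7)| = 12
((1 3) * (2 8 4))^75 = (8)(1 3)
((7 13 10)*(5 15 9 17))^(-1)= (5 17 9 15)(7 10 13)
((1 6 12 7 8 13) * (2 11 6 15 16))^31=((1 15 16 2 11 6 12 7 8 13))^31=(1 15 16 2 11 6 12 7 8 13)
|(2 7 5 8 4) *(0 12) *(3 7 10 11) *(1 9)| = |(0 12)(1 9)(2 10 11 3 7 5 8 4)| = 8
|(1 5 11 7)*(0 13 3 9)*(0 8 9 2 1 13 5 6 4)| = 10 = |(0 5 11 7 13 3 2 1 6 4)(8 9)|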